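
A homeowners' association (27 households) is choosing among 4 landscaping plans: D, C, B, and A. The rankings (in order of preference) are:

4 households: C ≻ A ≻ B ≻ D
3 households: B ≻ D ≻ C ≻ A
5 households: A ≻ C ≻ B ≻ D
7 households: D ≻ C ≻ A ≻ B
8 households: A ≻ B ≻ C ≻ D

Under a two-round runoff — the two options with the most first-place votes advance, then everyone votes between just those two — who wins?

Round 1 first-place votes: D 7, C 4, B 3, A 13.
A and D advance.
Runoff: A is preferred to D by 17 voters; D by 10.
A wins the runoff.

A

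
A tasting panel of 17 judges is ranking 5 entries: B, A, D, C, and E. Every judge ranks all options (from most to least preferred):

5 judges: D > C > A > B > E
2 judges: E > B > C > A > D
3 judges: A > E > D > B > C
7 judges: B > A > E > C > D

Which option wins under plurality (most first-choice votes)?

B

First-place votes: B 7, A 3, D 5, C 0, E 2.
B has the most first-place votes.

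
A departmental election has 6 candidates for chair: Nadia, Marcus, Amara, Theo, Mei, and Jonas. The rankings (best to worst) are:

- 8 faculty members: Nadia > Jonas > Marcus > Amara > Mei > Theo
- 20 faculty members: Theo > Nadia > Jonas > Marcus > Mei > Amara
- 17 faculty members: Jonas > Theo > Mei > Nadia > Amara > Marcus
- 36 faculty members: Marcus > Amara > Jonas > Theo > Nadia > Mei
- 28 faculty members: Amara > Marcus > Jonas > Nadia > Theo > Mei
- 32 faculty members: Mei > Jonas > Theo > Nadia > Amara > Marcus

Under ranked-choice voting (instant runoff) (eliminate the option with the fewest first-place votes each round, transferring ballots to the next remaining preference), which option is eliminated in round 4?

Round 1: Nadia 8, Marcus 36, Amara 28, Theo 20, Mei 32, Jonas 17. Eliminate Nadia.
Round 2: Marcus 36, Amara 28, Theo 20, Mei 32, Jonas 25. Eliminate Theo.
Round 3: Marcus 36, Amara 28, Mei 32, Jonas 45. Eliminate Amara.
Round 4: Marcus 64, Mei 32, Jonas 45. Eliminate Mei.

Mei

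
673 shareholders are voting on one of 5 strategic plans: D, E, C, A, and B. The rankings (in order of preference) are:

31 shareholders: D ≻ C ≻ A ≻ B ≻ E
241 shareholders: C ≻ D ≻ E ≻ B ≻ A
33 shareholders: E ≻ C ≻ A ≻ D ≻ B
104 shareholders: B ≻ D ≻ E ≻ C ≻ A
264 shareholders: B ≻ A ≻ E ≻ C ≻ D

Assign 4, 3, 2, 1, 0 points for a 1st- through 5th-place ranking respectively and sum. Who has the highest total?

B

D: 31·4 + 241·3 + 33·1 + 104·3 + 264·0 = 1192
E: 31·0 + 241·2 + 33·4 + 104·2 + 264·2 = 1350
C: 31·3 + 241·4 + 33·3 + 104·1 + 264·1 = 1524
A: 31·2 + 241·0 + 33·2 + 104·0 + 264·3 = 920
B: 31·1 + 241·1 + 33·0 + 104·4 + 264·4 = 1744
B has the highest Borda score (1744).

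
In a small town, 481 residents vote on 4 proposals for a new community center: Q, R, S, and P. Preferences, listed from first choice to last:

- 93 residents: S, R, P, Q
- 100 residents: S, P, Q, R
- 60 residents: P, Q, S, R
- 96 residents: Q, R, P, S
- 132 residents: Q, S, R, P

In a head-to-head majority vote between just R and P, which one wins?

R

Voters preferring R to P: 321; preferring P to R: 160.
R wins the head-to-head.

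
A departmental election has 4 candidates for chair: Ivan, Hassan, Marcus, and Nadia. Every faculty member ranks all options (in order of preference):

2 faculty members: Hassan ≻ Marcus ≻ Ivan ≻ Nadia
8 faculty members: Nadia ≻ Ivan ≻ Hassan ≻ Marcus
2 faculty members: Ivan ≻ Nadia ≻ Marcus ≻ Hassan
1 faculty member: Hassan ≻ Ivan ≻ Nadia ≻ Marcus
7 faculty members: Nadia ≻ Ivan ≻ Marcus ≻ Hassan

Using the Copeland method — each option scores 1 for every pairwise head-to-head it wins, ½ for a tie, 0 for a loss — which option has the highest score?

Ivan: beats Hassan and Marcus; loses to Nadia → score 2.
Hassan: beats Marcus; loses to Ivan and Nadia → score 1.
Marcus: loses to Ivan, Hassan, and Nadia → score 0.
Nadia: beats Ivan, Hassan, and Marcus → score 3.
Nadia has the best pairwise record.

Nadia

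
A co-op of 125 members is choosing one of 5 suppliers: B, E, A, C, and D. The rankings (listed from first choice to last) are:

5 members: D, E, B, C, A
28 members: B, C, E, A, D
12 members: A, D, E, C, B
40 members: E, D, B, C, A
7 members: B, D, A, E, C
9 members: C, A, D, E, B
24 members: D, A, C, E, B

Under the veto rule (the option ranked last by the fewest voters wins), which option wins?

Last-place votes: B 45, E 0, A 45, C 7, D 28.
E is ranked last by the fewest voters, so E wins.

E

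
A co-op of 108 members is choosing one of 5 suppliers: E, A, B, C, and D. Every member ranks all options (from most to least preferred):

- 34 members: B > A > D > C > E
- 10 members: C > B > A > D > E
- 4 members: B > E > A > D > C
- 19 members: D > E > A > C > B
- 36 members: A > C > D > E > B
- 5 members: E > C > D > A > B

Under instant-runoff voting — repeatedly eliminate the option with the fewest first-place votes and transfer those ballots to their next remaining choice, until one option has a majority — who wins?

A

Round 1: E 5, A 36, B 38, C 10, D 19. Eliminate E.
Round 2: A 36, B 38, C 15, D 19. Eliminate C.
Round 3: A 36, B 48, D 24. Eliminate D.
Round 4: A 60, B 48. A has a majority.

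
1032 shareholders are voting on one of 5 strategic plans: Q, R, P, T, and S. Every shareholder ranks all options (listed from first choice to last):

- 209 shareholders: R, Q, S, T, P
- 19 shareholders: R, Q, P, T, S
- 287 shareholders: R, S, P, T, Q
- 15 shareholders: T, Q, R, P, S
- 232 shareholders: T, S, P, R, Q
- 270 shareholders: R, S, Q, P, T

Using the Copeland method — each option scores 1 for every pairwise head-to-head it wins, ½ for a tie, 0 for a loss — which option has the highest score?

Q: loses to R, P, T, and S → score 0.
R: beats Q, P, T, and S → score 4.
P: beats Q and T; loses to R and S → score 2.
T: beats Q; loses to R, P, and S → score 1.
S: beats Q, P, and T; loses to R → score 3.
R has the best pairwise record.

R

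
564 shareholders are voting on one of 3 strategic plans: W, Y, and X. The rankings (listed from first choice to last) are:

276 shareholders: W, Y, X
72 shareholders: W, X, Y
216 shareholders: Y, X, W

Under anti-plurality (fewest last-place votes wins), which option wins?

Last-place votes: W 216, Y 72, X 276.
Y is ranked last by the fewest voters, so Y wins.

Y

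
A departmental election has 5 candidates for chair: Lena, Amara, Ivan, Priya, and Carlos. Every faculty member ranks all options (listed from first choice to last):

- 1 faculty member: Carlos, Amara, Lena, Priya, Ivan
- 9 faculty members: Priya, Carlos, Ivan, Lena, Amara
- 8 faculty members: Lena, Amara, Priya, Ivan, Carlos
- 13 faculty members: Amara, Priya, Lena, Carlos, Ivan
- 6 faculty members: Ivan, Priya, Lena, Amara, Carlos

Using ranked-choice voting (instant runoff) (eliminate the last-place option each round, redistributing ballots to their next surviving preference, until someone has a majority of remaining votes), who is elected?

Amara

Round 1: Lena 8, Amara 13, Ivan 6, Priya 9, Carlos 1. Eliminate Carlos.
Round 2: Lena 8, Amara 14, Ivan 6, Priya 9. Eliminate Ivan.
Round 3: Lena 8, Amara 14, Priya 15. Eliminate Lena.
Round 4: Amara 22, Priya 15. Amara has a majority.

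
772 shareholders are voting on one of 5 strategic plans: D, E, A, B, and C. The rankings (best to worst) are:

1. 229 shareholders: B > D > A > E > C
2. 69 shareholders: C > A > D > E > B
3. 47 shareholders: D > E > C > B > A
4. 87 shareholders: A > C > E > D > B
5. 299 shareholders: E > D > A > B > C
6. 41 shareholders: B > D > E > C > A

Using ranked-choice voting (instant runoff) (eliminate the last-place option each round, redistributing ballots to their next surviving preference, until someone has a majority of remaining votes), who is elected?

Round 1: D 47, E 299, A 87, B 270, C 69. Eliminate D.
Round 2: E 346, A 87, B 270, C 69. Eliminate C.
Round 3: E 346, A 156, B 270. Eliminate A.
Round 4: E 502, B 270. E has a majority.

E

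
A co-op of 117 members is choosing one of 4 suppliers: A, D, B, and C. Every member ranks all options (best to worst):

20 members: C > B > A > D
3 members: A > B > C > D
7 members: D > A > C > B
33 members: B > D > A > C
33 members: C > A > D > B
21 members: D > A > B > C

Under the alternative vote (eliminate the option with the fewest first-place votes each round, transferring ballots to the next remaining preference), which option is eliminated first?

Round 1: A 3, D 28, B 33, C 53. Eliminate A.

A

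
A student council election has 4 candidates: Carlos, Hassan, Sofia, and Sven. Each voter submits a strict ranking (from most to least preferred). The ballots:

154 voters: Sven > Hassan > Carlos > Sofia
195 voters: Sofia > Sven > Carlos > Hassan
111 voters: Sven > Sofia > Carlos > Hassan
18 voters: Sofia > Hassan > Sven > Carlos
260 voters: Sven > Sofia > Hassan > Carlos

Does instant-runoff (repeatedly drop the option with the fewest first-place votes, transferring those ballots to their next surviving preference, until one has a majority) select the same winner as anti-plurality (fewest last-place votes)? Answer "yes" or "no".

yes

Instant-runoff — R1 Carlos 0, Hassan 0, Sofia 213, Sven 525 (Sven winner). Winner: Sven.
Anti-plurality — last-place votes: Carlos 278, Hassan 306, Sofia 154, Sven 0. Winner: Sven.
The two methods agree.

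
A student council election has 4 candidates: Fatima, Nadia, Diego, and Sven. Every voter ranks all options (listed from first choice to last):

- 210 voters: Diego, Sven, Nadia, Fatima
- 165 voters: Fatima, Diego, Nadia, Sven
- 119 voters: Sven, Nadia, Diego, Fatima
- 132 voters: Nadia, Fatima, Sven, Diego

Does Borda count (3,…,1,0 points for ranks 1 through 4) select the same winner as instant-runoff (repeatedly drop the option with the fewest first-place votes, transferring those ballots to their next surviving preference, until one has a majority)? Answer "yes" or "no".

yes

Borda — scores: Fatima 759, Nadia 1009, Diego 1079, Sven 909. Winner: Diego.
Instant-runoff — R1 Fatima 165, Nadia 132, Diego 210, Sven 119 (Sven out); R2 Fatima 165, Nadia 251, Diego 210 (Fatima out); R3 Nadia 251, Diego 375 (Diego winner). Winner: Diego.
The two methods agree.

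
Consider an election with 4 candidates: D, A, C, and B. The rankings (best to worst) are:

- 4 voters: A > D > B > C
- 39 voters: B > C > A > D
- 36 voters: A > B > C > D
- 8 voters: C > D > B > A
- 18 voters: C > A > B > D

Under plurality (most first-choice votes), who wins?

A

First-place votes: D 0, A 40, C 26, B 39.
A has the most first-place votes.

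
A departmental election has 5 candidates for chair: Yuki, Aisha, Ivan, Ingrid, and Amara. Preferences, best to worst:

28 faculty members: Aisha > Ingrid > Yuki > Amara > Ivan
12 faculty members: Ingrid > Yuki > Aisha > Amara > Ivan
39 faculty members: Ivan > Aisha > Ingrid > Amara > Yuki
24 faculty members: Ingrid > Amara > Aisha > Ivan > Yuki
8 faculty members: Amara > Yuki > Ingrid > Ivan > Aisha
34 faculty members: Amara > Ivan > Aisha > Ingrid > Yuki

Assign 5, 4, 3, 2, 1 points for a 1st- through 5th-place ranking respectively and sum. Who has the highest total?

Yuki: 28·3 + 12·4 + 39·1 + 24·1 + 8·4 + 34·1 = 261
Aisha: 28·5 + 12·3 + 39·4 + 24·3 + 8·1 + 34·3 = 514
Ivan: 28·1 + 12·1 + 39·5 + 24·2 + 8·2 + 34·4 = 435
Ingrid: 28·4 + 12·5 + 39·3 + 24·5 + 8·3 + 34·2 = 501
Amara: 28·2 + 12·2 + 39·2 + 24·4 + 8·5 + 34·5 = 464
Aisha has the highest Borda score (514).

Aisha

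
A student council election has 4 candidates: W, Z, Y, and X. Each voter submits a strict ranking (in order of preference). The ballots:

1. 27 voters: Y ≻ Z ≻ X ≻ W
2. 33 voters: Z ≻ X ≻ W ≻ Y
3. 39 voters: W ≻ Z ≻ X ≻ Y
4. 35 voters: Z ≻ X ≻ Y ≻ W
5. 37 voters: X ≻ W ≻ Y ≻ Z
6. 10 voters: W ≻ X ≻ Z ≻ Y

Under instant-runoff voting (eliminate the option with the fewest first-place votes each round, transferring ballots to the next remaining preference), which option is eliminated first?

Y

Round 1: W 49, Z 68, Y 27, X 37. Eliminate Y.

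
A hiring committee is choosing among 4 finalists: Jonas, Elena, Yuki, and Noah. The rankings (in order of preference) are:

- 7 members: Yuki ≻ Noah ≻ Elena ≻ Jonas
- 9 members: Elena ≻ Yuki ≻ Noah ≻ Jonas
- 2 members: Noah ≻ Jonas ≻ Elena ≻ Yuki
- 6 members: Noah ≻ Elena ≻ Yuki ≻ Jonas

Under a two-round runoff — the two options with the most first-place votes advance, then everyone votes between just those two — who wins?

Round 1 first-place votes: Jonas 0, Elena 9, Yuki 7, Noah 8.
Elena and Noah advance.
Runoff: Elena is preferred to Noah by 9 voters; Noah by 15.
Noah wins the runoff.

Noah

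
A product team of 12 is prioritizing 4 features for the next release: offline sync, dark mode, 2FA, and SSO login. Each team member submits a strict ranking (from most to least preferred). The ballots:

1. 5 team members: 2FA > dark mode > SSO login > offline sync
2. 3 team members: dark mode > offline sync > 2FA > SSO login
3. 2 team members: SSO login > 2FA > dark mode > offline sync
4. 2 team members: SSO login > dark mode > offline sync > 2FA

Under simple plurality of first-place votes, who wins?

First-place votes: offline sync 0, dark mode 3, 2FA 5, SSO login 4.
2FA has the most first-place votes.

2FA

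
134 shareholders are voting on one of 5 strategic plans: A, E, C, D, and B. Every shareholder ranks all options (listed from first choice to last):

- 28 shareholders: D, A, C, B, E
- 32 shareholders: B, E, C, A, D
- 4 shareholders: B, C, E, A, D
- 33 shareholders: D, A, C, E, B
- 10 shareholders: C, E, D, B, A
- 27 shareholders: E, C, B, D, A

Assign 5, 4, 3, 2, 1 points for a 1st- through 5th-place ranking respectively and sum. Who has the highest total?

A: 28·4 + 32·2 + 4·2 + 33·4 + 10·1 + 27·1 = 353
E: 28·1 + 32·4 + 4·3 + 33·2 + 10·4 + 27·5 = 409
C: 28·3 + 32·3 + 4·4 + 33·3 + 10·5 + 27·4 = 453
D: 28·5 + 32·1 + 4·1 + 33·5 + 10·3 + 27·2 = 425
B: 28·2 + 32·5 + 4·5 + 33·1 + 10·2 + 27·3 = 370
C has the highest Borda score (453).

C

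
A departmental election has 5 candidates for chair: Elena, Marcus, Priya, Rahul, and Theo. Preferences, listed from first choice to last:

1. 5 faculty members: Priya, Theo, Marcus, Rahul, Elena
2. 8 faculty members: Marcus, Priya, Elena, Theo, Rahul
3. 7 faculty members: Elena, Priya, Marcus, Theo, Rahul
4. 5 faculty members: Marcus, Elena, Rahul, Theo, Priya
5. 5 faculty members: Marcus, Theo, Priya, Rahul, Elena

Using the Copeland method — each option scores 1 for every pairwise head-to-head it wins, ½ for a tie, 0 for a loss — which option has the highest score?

Elena: beats Rahul and Theo; loses to Marcus and Priya → score 2.
Marcus: beats Elena, Priya, Rahul, and Theo → score 4.
Priya: beats Elena, Rahul, and Theo; loses to Marcus → score 3.
Rahul: loses to Elena, Marcus, Priya, and Theo → score 0.
Theo: beats Rahul; loses to Elena, Marcus, and Priya → score 1.
Marcus has the best pairwise record.

Marcus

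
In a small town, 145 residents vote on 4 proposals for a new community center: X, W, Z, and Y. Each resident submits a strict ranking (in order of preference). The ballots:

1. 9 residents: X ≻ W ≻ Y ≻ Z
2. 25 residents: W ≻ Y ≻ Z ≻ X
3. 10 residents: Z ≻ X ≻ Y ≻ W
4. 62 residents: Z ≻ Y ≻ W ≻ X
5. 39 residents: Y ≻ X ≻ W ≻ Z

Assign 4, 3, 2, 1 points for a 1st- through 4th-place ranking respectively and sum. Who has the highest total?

X: 9·4 + 25·1 + 10·3 + 62·1 + 39·3 = 270
W: 9·3 + 25·4 + 10·1 + 62·2 + 39·2 = 339
Z: 9·1 + 25·2 + 10·4 + 62·4 + 39·1 = 386
Y: 9·2 + 25·3 + 10·2 + 62·3 + 39·4 = 455
Y has the highest Borda score (455).

Y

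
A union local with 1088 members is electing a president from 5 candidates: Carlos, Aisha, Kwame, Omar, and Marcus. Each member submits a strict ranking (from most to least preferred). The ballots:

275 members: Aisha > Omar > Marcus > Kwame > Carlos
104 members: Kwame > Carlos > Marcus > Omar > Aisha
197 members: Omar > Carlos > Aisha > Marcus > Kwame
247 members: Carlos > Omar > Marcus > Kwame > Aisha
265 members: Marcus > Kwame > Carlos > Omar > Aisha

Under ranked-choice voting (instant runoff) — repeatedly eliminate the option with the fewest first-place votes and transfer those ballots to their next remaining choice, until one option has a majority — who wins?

Carlos

Round 1: Carlos 247, Aisha 275, Kwame 104, Omar 197, Marcus 265. Eliminate Kwame.
Round 2: Carlos 351, Aisha 275, Omar 197, Marcus 265. Eliminate Omar.
Round 3: Carlos 548, Aisha 275, Marcus 265. Carlos has a majority.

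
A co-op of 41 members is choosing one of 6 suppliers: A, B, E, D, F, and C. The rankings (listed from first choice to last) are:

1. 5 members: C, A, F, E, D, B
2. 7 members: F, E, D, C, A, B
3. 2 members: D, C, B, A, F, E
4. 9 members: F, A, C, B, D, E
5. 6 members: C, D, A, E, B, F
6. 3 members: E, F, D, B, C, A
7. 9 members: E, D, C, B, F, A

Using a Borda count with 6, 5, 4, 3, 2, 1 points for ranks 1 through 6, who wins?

A: 5·5 + 7·2 + 2·3 + 9·5 + 6·4 + 3·1 + 9·1 = 126
B: 5·1 + 7·1 + 2·4 + 9·3 + 6·2 + 3·3 + 9·3 = 95
E: 5·3 + 7·5 + 2·1 + 9·1 + 6·3 + 3·6 + 9·6 = 151
D: 5·2 + 7·4 + 2·6 + 9·2 + 6·5 + 3·4 + 9·5 = 155
F: 5·4 + 7·6 + 2·2 + 9·6 + 6·1 + 3·5 + 9·2 = 159
C: 5·6 + 7·3 + 2·5 + 9·4 + 6·6 + 3·2 + 9·4 = 175
C has the highest Borda score (175).

C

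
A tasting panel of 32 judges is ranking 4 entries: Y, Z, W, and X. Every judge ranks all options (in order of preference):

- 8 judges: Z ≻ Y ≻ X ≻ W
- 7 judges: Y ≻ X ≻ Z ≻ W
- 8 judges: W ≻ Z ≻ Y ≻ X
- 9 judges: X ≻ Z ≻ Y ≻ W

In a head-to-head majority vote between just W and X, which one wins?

X

Voters preferring W to X: 8; preferring X to W: 24.
X wins the head-to-head.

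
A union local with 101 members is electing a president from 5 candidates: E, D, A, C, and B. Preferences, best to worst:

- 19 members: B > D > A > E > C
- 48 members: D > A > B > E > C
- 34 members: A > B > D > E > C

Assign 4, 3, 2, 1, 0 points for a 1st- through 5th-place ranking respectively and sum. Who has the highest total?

A

E: 19·1 + 48·1 + 34·1 = 101
D: 19·3 + 48·4 + 34·2 = 317
A: 19·2 + 48·3 + 34·4 = 318
C: 19·0 + 48·0 + 34·0 = 0
B: 19·4 + 48·2 + 34·3 = 274
A has the highest Borda score (318).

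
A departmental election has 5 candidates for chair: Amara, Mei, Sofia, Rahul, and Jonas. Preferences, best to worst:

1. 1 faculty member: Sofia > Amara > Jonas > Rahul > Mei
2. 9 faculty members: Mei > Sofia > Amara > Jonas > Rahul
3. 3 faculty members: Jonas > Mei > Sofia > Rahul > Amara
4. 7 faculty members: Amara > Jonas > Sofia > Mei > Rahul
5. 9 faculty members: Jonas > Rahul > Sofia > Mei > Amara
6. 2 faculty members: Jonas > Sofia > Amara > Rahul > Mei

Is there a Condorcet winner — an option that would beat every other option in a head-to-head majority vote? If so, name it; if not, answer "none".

Checking pairwise contests:
Mei beats Amara 21–10.
Sofia beats Mei 19–12.
Jonas beats Sofia 21–10.
Amara beats Rahul 19–12.
Amara beats Jonas 17–14.
Every option loses at least one head-to-head, so there is no Condorcet winner.

none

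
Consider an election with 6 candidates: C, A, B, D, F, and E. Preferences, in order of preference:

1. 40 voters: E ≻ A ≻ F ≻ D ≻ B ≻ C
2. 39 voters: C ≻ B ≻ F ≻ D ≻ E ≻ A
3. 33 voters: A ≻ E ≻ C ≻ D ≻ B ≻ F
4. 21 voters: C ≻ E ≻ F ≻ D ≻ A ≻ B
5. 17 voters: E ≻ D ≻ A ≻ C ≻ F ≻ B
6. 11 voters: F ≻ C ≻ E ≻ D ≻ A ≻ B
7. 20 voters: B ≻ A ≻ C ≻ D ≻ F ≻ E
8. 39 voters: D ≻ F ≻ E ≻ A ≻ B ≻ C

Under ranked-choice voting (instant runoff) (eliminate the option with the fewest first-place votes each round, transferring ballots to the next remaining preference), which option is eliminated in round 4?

Round 1: C 60, A 33, B 20, D 39, F 11, E 57. Eliminate F.
Round 2: C 71, A 33, B 20, D 39, E 57. Eliminate B.
Round 3: C 71, A 53, D 39, E 57. Eliminate D.
Round 4: C 71, A 53, E 96. Eliminate A.

A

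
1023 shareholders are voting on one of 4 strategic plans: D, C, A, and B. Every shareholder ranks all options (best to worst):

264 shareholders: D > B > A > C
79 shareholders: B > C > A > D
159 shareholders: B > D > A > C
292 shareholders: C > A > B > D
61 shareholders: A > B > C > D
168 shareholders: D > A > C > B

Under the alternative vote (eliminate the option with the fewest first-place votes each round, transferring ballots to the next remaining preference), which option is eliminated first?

Round 1: D 432, C 292, A 61, B 238. Eliminate A.

A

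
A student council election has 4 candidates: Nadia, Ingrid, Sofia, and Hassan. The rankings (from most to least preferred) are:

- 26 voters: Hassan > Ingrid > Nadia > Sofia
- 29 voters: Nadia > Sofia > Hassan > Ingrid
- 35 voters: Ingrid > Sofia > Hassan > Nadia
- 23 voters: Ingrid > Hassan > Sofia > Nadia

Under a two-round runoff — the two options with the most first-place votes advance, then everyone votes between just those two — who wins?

Round 1 first-place votes: Nadia 29, Ingrid 58, Sofia 0, Hassan 26.
Ingrid and Nadia advance.
Runoff: Ingrid is preferred to Nadia by 84 voters; Nadia by 29.
Ingrid wins the runoff.

Ingrid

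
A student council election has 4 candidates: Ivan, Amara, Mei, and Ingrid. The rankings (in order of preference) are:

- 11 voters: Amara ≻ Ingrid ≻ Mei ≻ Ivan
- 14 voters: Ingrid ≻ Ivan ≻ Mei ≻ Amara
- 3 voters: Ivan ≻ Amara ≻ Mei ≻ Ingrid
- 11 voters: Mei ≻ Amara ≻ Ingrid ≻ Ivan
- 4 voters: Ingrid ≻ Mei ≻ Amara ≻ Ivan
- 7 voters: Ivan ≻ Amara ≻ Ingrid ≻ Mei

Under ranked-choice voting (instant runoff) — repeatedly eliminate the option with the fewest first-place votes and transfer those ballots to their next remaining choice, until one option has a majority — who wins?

Amara

Round 1: Ivan 10, Amara 11, Mei 11, Ingrid 18. Eliminate Ivan.
Round 2: Amara 21, Mei 11, Ingrid 18. Eliminate Mei.
Round 3: Amara 32, Ingrid 18. Amara has a majority.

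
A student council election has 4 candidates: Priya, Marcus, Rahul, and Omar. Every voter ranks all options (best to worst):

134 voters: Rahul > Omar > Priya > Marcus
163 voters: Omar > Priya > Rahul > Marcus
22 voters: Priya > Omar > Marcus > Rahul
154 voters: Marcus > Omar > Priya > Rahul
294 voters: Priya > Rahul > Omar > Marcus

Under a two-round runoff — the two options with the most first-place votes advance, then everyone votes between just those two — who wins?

Omar

Round 1 first-place votes: Priya 316, Marcus 154, Rahul 134, Omar 163.
Priya and Omar advance.
Runoff: Priya is preferred to Omar by 316 voters; Omar by 451.
Omar wins the runoff.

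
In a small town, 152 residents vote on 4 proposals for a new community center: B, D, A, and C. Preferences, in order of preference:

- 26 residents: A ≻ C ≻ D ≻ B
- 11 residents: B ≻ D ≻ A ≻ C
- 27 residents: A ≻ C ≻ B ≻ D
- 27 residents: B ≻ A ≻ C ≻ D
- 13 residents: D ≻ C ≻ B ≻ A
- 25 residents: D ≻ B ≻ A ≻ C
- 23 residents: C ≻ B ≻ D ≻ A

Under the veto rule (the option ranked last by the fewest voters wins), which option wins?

Last-place votes: B 26, D 54, A 36, C 36.
B is ranked last by the fewest voters, so B wins.

B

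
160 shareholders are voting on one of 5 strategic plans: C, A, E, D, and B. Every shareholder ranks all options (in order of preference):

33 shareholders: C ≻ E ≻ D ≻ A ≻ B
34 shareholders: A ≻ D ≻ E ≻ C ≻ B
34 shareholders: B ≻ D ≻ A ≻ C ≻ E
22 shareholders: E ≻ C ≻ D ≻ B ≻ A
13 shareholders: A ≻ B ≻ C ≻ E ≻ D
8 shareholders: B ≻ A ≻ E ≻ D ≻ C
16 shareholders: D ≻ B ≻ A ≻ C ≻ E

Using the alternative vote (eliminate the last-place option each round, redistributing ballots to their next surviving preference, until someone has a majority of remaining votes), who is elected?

C

Round 1: C 33, A 47, E 22, D 16, B 42. Eliminate D.
Round 2: C 33, A 47, E 22, B 58. Eliminate E.
Round 3: C 55, A 47, B 58. Eliminate A.
Round 4: C 89, B 71. C has a majority.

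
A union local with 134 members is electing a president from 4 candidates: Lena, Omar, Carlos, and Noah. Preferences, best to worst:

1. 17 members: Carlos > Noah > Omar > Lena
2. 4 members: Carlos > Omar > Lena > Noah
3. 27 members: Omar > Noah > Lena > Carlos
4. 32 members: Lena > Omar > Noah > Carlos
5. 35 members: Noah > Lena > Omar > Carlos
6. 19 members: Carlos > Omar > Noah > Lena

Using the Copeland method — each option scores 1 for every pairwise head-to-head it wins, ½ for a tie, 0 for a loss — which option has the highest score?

Lena: beats Carlos; ties Omar; loses to Noah → score 1.5.
Omar: beats Carlos and Noah; ties Lena → score 2.5.
Carlos: loses to Lena, Omar, and Noah → score 0.
Noah: beats Lena and Carlos; loses to Omar → score 2.
Omar has the best pairwise record.

Omar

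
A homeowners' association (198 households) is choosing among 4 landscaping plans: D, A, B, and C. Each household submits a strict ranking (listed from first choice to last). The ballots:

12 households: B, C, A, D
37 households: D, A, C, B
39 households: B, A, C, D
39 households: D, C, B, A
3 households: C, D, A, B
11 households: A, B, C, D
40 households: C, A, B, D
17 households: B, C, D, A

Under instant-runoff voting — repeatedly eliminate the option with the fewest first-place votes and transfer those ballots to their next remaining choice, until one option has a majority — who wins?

B

Round 1: D 76, A 11, B 68, C 43. Eliminate A.
Round 2: D 76, B 79, C 43. Eliminate C.
Round 3: D 79, B 119. B has a majority.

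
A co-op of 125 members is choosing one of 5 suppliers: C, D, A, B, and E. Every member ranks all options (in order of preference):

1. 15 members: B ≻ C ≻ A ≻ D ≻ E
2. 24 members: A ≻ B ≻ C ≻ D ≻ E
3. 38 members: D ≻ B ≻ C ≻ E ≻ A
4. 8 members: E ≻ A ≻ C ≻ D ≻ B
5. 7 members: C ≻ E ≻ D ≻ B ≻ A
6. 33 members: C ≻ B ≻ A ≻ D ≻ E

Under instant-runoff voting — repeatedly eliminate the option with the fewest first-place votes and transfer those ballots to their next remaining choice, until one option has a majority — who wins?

Round 1: C 40, D 38, A 24, B 15, E 8. Eliminate E.
Round 2: C 40, D 38, A 32, B 15. Eliminate B.
Round 3: C 55, D 38, A 32. Eliminate A.
Round 4: C 87, D 38. C has a majority.

C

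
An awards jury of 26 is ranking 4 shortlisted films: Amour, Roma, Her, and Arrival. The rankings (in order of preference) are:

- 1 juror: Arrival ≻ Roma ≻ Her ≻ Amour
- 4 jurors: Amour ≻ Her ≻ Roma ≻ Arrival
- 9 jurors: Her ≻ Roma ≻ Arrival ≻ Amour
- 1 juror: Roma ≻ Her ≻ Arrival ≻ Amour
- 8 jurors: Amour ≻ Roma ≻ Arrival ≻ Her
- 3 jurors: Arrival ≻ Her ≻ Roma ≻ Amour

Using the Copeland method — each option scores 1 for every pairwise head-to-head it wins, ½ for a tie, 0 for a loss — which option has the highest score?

Her

Amour: loses to Roma, Her, and Arrival → score 0.
Roma: beats Amour and Arrival; loses to Her → score 2.
Her: beats Amour, Roma, and Arrival → score 3.
Arrival: beats Amour; loses to Roma and Her → score 1.
Her has the best pairwise record.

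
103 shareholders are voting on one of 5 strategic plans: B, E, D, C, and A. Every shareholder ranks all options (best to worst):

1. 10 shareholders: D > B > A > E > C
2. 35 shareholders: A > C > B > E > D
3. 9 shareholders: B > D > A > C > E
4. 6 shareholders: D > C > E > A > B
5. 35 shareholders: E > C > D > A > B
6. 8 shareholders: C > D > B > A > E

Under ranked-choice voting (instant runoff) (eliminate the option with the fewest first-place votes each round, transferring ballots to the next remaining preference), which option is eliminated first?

Round 1: B 9, E 35, D 16, C 8, A 35. Eliminate C.

C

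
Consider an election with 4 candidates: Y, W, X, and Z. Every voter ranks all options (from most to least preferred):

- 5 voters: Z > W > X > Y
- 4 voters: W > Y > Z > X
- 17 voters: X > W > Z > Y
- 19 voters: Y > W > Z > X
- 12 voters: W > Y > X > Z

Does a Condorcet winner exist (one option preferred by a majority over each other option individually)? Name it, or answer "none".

W vs Y: 38–19 for W.
W vs X: 40–17 for W.
W vs Z: 52–5 for W.
W beats every other option head-to-head.

W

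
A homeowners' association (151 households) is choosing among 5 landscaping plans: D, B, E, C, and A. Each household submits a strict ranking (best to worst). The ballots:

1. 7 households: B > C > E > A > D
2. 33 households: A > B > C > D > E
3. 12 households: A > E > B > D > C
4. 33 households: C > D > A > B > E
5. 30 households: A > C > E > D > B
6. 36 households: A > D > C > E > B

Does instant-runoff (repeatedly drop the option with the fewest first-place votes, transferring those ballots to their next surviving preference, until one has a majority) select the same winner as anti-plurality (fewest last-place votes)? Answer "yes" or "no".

Instant-runoff — R1 D 0, B 7, E 0, C 33, A 111 (A winner). Winner: A.
Anti-plurality — last-place votes: D 7, B 66, E 66, C 12, A 0. Winner: A.
The two methods agree.

yes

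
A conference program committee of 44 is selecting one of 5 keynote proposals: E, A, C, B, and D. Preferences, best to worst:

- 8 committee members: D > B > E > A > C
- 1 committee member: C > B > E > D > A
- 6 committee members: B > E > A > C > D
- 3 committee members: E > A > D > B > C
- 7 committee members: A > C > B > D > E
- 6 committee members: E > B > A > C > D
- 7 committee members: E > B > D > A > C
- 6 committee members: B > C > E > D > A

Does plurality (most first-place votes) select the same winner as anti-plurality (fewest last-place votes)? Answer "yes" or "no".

no

Plurality — first-place votes: E 16, A 7, C 1, B 12, D 8. Winner: E.
Anti-plurality — last-place votes: E 7, A 7, C 18, B 0, D 12. Winner: B.
The two methods disagree.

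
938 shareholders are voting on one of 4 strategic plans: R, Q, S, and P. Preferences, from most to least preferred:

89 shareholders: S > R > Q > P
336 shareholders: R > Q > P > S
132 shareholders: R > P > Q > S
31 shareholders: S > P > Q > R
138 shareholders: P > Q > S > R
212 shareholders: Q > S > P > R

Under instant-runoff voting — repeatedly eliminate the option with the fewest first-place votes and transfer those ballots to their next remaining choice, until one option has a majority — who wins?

Round 1: R 468, Q 212, S 120, P 138. Eliminate S.
Round 2: R 557, Q 212, P 169. R has a majority.

R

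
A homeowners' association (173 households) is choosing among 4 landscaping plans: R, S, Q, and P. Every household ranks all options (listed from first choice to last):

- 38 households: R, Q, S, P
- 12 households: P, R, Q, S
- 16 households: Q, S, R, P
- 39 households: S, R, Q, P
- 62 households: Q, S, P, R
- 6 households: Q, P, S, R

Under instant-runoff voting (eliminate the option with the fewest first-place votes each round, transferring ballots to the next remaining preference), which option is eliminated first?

Round 1: R 38, S 39, Q 84, P 12. Eliminate P.

P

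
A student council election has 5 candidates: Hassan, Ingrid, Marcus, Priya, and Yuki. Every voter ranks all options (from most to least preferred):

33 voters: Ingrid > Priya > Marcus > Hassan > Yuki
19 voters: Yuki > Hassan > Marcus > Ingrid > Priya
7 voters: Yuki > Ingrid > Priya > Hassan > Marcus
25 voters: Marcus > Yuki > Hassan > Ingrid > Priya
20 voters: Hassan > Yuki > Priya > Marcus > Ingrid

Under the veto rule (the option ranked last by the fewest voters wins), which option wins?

Hassan

Last-place votes: Hassan 0, Ingrid 20, Marcus 7, Priya 44, Yuki 33.
Hassan is ranked last by the fewest voters, so Hassan wins.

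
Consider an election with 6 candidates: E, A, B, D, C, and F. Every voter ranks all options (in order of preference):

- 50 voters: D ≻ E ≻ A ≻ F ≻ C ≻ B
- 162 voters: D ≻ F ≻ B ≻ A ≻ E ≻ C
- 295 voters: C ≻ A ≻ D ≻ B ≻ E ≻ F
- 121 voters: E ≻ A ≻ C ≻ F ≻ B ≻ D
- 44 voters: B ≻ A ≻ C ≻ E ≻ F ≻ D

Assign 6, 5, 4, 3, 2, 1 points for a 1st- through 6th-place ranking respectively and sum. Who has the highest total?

E: 50·5 + 162·2 + 295·2 + 121·6 + 44·3 = 2022
A: 50·4 + 162·3 + 295·5 + 121·5 + 44·5 = 2986
B: 50·1 + 162·4 + 295·3 + 121·2 + 44·6 = 2089
D: 50·6 + 162·6 + 295·4 + 121·1 + 44·1 = 2617
C: 50·2 + 162·1 + 295·6 + 121·4 + 44·4 = 2692
F: 50·3 + 162·5 + 295·1 + 121·3 + 44·2 = 1706
A has the highest Borda score (2986).

A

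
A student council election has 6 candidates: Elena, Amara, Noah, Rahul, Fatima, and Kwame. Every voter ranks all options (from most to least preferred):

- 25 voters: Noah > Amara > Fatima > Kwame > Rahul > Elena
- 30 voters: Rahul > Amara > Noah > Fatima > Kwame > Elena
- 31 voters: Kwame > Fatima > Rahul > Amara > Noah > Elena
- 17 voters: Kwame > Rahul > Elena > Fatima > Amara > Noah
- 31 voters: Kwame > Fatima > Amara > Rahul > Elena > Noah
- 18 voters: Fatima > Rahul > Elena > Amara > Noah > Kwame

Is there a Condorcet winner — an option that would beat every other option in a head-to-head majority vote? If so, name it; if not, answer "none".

Kwame

Kwame vs Elena: 134–18 for Kwame.
Kwame vs Amara: 79–73 for Kwame.
Kwame vs Noah: 79–73 for Kwame.
Kwame vs Rahul: 104–48 for Kwame.
Kwame vs Fatima: 79–73 for Kwame.
Kwame beats every other option head-to-head.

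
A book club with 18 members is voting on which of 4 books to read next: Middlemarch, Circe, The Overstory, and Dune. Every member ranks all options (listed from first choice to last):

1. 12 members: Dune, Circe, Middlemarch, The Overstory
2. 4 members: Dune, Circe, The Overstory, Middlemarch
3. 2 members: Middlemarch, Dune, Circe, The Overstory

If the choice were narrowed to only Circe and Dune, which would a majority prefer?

Voters preferring Circe to Dune: 0; preferring Dune to Circe: 18.
Dune wins the head-to-head.

Dune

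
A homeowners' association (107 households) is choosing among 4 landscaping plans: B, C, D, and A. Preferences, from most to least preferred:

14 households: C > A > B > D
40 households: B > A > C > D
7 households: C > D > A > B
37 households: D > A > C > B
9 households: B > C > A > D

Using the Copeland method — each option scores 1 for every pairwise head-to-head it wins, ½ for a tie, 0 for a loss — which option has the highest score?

B: beats D; loses to C and A → score 1.
C: beats B and D; loses to A → score 2.
D: loses to B, C, and A → score 0.
A: beats B, C, and D → score 3.
A has the best pairwise record.

A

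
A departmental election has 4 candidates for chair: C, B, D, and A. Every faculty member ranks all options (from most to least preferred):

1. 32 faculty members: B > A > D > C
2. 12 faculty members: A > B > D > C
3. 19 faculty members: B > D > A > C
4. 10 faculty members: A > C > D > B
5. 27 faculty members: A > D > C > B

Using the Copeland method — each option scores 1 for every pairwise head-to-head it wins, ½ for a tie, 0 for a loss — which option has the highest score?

B

C: loses to B, D, and A → score 0.
B: beats C, D, and A → score 3.
D: beats C; loses to B and A → score 1.
A: beats C and D; loses to B → score 2.
B has the best pairwise record.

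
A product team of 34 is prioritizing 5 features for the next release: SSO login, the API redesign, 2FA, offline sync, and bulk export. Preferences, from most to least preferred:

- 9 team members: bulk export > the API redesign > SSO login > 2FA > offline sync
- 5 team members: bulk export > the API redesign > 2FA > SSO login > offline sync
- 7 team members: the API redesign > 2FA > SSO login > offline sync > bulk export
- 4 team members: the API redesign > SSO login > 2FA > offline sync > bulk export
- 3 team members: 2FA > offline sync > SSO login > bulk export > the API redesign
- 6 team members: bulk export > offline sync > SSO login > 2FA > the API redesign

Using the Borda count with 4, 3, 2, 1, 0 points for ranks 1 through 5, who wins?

the API redesign

SSO login: 9·2 + 5·1 + 7·2 + 4·3 + 3·2 + 6·2 = 67
the API redesign: 9·3 + 5·3 + 7·4 + 4·4 + 3·0 + 6·0 = 86
2FA: 9·1 + 5·2 + 7·3 + 4·2 + 3·4 + 6·1 = 66
offline sync: 9·0 + 5·0 + 7·1 + 4·1 + 3·3 + 6·3 = 38
bulk export: 9·4 + 5·4 + 7·0 + 4·0 + 3·1 + 6·4 = 83
the API redesign has the highest Borda score (86).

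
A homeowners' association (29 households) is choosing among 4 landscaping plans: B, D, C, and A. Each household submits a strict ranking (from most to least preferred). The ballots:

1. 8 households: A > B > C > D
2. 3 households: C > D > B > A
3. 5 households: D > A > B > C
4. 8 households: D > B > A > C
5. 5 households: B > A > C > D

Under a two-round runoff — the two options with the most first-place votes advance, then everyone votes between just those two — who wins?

D

Round 1 first-place votes: B 5, D 13, C 3, A 8.
D and A advance.
Runoff: D is preferred to A by 16 voters; A by 13.
D wins the runoff.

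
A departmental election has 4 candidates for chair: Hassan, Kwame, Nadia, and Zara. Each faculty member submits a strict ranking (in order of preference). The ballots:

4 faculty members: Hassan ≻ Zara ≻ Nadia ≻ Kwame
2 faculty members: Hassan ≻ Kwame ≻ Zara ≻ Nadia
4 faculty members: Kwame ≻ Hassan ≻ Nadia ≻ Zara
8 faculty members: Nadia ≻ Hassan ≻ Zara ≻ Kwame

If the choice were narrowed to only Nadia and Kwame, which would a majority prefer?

Nadia

Voters preferring Nadia to Kwame: 12; preferring Kwame to Nadia: 6.
Nadia wins the head-to-head.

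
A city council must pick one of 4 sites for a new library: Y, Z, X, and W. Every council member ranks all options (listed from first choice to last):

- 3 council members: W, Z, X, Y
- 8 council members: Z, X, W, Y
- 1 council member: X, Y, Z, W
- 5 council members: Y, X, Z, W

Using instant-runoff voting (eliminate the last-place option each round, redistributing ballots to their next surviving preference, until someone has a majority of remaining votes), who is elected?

Z

Round 1: Y 5, Z 8, X 1, W 3. Eliminate X.
Round 2: Y 6, Z 8, W 3. Eliminate W.
Round 3: Y 6, Z 11. Z has a majority.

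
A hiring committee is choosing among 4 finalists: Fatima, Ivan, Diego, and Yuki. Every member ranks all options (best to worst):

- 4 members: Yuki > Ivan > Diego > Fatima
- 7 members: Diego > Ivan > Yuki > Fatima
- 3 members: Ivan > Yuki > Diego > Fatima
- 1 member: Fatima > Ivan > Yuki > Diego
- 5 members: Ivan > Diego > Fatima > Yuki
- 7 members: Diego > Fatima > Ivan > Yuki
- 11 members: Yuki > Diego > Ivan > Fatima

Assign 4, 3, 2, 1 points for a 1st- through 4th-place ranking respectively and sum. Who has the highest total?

Fatima: 4·1 + 7·1 + 3·1 + 1·4 + 5·2 + 7·3 + 11·1 = 60
Ivan: 4·3 + 7·3 + 3·4 + 1·3 + 5·4 + 7·2 + 11·2 = 104
Diego: 4·2 + 7·4 + 3·2 + 1·1 + 5·3 + 7·4 + 11·3 = 119
Yuki: 4·4 + 7·2 + 3·3 + 1·2 + 5·1 + 7·1 + 11·4 = 97
Diego has the highest Borda score (119).

Diego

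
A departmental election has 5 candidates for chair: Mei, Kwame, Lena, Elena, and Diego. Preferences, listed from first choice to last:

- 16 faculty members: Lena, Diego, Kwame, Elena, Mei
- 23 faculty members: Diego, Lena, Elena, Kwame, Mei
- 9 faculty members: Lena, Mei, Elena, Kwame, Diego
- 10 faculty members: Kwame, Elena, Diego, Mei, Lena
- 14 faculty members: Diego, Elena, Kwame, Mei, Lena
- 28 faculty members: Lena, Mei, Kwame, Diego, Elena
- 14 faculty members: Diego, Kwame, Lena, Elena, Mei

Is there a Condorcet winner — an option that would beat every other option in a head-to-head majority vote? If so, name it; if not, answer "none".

Diego

Diego vs Mei: 77–37 for Diego.
Diego vs Kwame: 67–47 for Diego.
Diego vs Lena: 61–53 for Diego.
Diego vs Elena: 95–19 for Diego.
Diego beats every other option head-to-head.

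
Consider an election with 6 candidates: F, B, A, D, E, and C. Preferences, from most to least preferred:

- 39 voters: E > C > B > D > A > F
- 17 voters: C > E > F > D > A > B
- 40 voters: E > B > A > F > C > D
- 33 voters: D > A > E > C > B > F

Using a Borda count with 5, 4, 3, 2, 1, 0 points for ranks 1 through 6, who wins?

F: 39·0 + 17·3 + 40·2 + 33·0 = 131
B: 39·3 + 17·0 + 40·4 + 33·1 = 310
A: 39·1 + 17·1 + 40·3 + 33·4 = 308
D: 39·2 + 17·2 + 40·0 + 33·5 = 277
E: 39·5 + 17·4 + 40·5 + 33·3 = 562
C: 39·4 + 17·5 + 40·1 + 33·2 = 347
E has the highest Borda score (562).

E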